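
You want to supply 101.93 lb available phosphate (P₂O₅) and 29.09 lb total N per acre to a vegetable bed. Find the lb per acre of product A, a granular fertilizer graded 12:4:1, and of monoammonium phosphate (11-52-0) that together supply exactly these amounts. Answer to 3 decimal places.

67.491 lb product A, 190.828 lb monoammonium phosphate

Per-acre balance (a = product A, b = monoammonium phosphate):
P₂O₅: 0.04·a + 0.52·b = 101.93
N: 0.12·a + 0.11·b = 29.09
Solving simultaneously: a = 67.4914, b = 190.8276.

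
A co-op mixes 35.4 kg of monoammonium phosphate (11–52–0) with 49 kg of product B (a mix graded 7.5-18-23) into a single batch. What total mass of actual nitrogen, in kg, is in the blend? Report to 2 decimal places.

N mass = 11%×35.4 + 7.5%×49 = 7.569 kg.

7.57 kg N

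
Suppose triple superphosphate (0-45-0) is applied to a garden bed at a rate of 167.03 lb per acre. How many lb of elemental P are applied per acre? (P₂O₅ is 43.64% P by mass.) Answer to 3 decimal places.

P₂O₅ per acre = 167.03 × 45% = 75.1635 lb.
Elemental P = 75.1635 × 0.4364 = 32.8014 lb per acre.

32.801 lb P per acre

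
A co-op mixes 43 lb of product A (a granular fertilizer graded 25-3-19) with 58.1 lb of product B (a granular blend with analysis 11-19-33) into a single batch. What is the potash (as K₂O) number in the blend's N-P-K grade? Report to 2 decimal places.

Total mass = 43 + 58.1 = 101.1 lb.
K₂O mass = 19%×43 + 33%×58.1 = 27.343 lb.
% K₂O = 27.343 / 101.1 = 27.0455%.

27.05% K₂O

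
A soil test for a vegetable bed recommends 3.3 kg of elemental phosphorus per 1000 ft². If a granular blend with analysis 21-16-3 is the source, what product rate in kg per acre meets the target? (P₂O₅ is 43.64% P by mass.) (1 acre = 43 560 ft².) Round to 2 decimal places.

As P₂O₅: 3.3 / 0.4364 = 7.56187 kg per 1000 ft².
Product per 1000 ft² = 7.56187 / 16% = 47.2617 kg.
Convert to per acre: 47.2617 × 43.56 = 2058.719 kg.

2058.72 kg of product per acre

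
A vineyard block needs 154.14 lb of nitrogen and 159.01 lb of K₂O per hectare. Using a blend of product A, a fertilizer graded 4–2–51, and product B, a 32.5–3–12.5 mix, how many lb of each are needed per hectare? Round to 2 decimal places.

201.62 lb product A, 449.46 lb product B

Per-hectare balance (a = product A, b = product B):
N: 0.04·a + 0.325·b = 154.14
K₂O: 0.51·a + 0.125·b = 159.01
From row1: a = (154.14 − 0.325·b) / 0.04.
Into row2: 0.51·(154.14 − 0.325·b)/0.04 + 0.125·b = 159.01 → b = 449.462, a = 201.622.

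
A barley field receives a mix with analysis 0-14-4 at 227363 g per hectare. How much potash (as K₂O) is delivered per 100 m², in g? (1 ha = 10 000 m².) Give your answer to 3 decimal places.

90.945 g K₂O per hundred sq m

K₂O per hectare = 227363 × 4% = 9094.52 g.
Convert to per 100 m²: 9094.52 × 0.01 = 90.9452 g.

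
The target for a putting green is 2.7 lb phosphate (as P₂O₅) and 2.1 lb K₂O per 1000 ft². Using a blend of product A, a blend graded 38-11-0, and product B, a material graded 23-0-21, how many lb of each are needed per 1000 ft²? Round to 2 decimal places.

24.55 lb product A, 10.00 lb product B

With a, b = lb per 1000 ft² of product A and product B:
P₂O₅: 0.11·a + 0·b = 2.7
K₂O: 0·a + 0.21·b = 2.1
Solving simultaneously: a = 24.5455, b = 10.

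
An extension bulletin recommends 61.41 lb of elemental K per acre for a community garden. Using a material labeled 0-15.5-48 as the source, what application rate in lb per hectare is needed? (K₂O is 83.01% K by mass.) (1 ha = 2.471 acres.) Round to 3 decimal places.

380.838 lb of product per hectare

As K₂O: 61.41 / 0.8301 = 73.979 lb per acre.
Product per acre = 73.979 / 48% = 154.123 lb.
Convert to per hectare: 154.123 × 2.471 = 380.8379 lb.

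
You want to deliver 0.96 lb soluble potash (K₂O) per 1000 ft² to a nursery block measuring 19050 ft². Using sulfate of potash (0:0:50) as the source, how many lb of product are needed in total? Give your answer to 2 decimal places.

Product per 1000 ft² = 0.96 / 50% = 1.92 lb.
Total product = 1.92 × 19050 / 1000 = 36.576 lb.

36.58 lb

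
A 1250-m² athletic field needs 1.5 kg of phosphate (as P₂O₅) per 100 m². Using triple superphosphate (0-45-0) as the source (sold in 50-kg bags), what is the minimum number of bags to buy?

1 bags

Product per 100 m² = 1.5 / 45% = 3.33333 kg.
Total product = 3.33333 × 1250 / 100 = 41.6667 kg.
Bags = ⌈41.6667 / 50⌉ = 1.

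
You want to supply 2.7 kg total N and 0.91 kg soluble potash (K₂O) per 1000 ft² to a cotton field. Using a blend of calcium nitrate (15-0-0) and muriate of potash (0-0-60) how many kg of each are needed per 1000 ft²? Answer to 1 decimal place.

Let a = kg of calcium nitrate, b = kg of muriate of potash (per 1000 ft²).
N: 0.15·a + 0·b = 2.7
K₂O: 0·a + 0.6·b = 0.91
Solving simultaneously: a = 18, b = 1.51667.

18.0 kg calcium nitrate, 1.5 kg muriate of potash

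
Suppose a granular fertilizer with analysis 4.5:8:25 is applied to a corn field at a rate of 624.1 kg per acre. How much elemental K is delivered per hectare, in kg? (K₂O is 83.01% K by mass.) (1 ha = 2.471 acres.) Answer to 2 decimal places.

320.03 kg K per hectare

K₂O per acre = 624.1 × 25% = 156.025 kg.
Elemental K = 156.025 × 0.8301 = 129.516 kg per acre.
Convert to per hectare: 129.516 × 2.471 = 320.0349 kg.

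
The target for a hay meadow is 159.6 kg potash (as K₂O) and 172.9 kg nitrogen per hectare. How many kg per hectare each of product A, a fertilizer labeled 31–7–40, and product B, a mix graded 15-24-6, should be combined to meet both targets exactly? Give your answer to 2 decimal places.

With a, b = kg per hectare of product A and product B:
K₂O: 0.4·a + 0.06·b = 159.6
N: 0.31·a + 0.15·b = 172.9
From row1: a = (159.6 − 0.06·b) / 0.4.
Into row2: 0.31·(159.6 − 0.06·b)/0.4 + 0.15·b = 172.9 → b = 475.459, a = 327.681.

327.68 kg product A, 475.46 kg product B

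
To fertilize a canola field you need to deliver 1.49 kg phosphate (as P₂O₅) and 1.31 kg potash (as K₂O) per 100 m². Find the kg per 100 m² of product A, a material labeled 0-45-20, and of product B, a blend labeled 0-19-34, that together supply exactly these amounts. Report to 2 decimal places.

Per-100 m² balance (a = product A, b = product B):
P₂O₅: 0.45·a + 0.19·b = 1.49
K₂O: 0.2·a + 0.34·b = 1.31
Eliminate b: (row1) − 0.19/0.34·(row2) → 0.338235·a = 0.757941, so a = 2.24087.
Then b = (1.31 − 0.2·2.24087) / 0.34 = 2.53478.

2.24 kg product A, 2.53 kg product B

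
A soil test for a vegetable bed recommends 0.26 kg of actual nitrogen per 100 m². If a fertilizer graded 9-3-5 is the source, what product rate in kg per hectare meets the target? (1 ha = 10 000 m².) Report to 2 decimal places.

288.89 kg of product per hectare

Product per 100 m² = 0.26 / 9% = 2.88889 kg.
Convert to per hectare: 2.88889 × 100 = 288.889 kg.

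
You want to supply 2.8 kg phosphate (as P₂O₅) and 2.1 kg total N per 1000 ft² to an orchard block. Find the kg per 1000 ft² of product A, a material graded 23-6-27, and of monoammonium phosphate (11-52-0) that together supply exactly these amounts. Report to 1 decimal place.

Per-1000 ft² balance (a = product A, b = monoammonium phosphate):
P₂O₅: 0.06·a + 0.52·b = 2.8
N: 0.23·a + 0.11·b = 2.1
Eliminate a: (row1) − 0.06/0.23·(row2) → 0.491304·b = 2.25217, so b = 4.58407.
Back-substitute: a = (2.8 − 0.52·4.58407) / 0.06 = 6.93805.

6.9 kg product A, 4.6 kg monoammonium phosphate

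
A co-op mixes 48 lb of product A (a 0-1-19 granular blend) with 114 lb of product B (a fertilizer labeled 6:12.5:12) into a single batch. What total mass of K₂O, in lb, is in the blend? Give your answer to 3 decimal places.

K₂O mass = 19%×48 + 12%×114 = 22.8 lb.

22.800 lb K₂O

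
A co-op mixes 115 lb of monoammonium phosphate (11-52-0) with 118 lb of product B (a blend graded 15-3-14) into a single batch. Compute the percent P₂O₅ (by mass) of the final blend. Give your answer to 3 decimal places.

Total mass = 115 + 118 = 233 lb.
P₂O₅ mass = 52%×115 + 3%×118 = 63.34 lb.
% P₂O₅ = 63.34 / 233 = 27.1845%.

27.185% P₂O₅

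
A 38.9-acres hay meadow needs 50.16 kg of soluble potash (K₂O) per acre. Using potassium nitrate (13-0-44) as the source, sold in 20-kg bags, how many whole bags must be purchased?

Product per acre = 50.16 / 44% = 114 kg.
Total product = 114 × 38.9 = 4434.6 kg.
Bags = ⌈4434.6 / 20⌉ = 222.

222 bags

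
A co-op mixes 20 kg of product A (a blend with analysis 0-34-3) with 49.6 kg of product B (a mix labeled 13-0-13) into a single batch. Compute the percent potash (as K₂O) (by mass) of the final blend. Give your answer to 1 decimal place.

10.1% K₂O

Total mass = 20 + 49.6 = 69.6 kg.
K₂O mass = 3%×20 + 13%×49.6 = 7.048 kg.
% K₂O = 7.048 / 69.6 = 10.1264%.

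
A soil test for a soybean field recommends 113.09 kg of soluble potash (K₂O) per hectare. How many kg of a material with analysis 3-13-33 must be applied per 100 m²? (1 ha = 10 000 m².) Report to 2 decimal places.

Product per hectare = 113.09 / 33% = 342.697 kg.
Convert to per 100 m²: 342.697 × 0.01 = 3.42697 kg.

3.43 kg of product per hundred sq m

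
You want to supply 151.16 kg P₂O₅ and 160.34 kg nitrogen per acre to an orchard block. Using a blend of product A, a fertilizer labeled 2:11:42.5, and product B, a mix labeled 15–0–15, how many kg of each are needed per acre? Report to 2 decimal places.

With a, b = kg per acre of product A and product B:
P₂O₅: 0.11·a + 0·b = 151.16
N: 0.02·a + 0.15·b = 160.34
Solving simultaneously: a = 1374.182, b = 885.709.

1374.18 kg product A, 885.71 kg product B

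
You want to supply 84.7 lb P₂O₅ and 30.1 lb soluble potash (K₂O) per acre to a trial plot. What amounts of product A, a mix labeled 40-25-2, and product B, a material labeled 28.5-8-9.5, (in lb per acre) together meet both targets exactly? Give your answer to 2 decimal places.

Per-acre balance (a = product A, b = product B):
P₂O₅: 0.25·a + 0.08·b = 84.7
K₂O: 0.02·a + 0.095·b = 30.1
Solving simultaneously: a = 254.5598, b = 263.251.

254.56 lb product A, 263.25 lb product B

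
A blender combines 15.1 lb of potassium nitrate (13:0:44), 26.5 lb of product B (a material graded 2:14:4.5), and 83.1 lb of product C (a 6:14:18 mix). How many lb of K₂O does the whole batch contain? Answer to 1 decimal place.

K₂O mass = 44%×15.1 + 4.5%×26.5 + 18%×83.1 = 22.7945 lb.

22.8 lb K₂O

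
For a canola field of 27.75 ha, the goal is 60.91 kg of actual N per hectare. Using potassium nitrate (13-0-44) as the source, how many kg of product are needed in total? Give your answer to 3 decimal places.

Product per hectare = 60.91 / 13% = 468.538 kg.
Total product = 468.538 × 27.75 = 13001.9423 kg.

13001.942 kg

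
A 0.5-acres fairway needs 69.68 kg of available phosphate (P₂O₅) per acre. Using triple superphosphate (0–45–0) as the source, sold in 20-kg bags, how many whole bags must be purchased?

Product per acre = 69.68 / 45% = 154.844 kg.
Total product = 154.844 × 0.5 = 77.4222 kg.
Bags = ⌈77.4222 / 20⌉ = 4.

4 bags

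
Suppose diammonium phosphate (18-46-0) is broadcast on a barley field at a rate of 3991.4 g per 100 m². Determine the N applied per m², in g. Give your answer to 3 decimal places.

7.185 g N per sq m

nitrogen per 100 m² = 3991.4 × 18% = 718.452 g.
Convert to per m²: 718.452 × 0.01 = 7.18452 g.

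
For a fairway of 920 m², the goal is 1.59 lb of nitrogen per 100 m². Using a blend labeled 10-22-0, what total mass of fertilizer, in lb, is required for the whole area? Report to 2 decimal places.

146.28 lb

Product per 100 m² = 1.59 / 10% = 15.9 lb.
Total product = 15.9 × 920 / 100 = 146.28 lb.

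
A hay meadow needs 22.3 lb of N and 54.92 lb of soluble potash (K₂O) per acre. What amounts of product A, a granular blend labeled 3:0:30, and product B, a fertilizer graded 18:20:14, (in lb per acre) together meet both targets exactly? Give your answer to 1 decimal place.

135.8 lb product A, 101.3 lb product B

Let a = lb of product A, b = lb of product B (per acre).
N: 0.03·a + 0.18·b = 22.3
K₂O: 0.3·a + 0.14·b = 54.92
Eliminate b: (row1) − 0.18/0.14·(row2) → -0.355714·a = -48.3114, so a = 135.815.
Then b = (54.92 − 0.3·135.815) / 0.14 = 101.253.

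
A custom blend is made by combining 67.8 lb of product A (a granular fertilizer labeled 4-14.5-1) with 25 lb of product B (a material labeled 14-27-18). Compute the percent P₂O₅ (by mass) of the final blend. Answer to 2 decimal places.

17.87% P₂O₅

Total mass = 67.8 + 25 = 92.8 lb.
P₂O₅ mass = 14.5%×67.8 + 27%×25 = 16.581 lb.
% P₂O₅ = 16.581 / 92.8 = 17.8675%.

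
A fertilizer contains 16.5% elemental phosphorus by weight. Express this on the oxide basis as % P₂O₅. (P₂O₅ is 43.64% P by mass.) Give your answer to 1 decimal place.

%P₂O₅ = 16.5 / 0.4364 = 37.8093%.

37.8% P₂O₅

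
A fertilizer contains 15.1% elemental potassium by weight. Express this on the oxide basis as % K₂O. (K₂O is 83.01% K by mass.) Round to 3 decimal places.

%K₂O = 15.1 / 0.8301 = 18.1906%.

18.191% K₂O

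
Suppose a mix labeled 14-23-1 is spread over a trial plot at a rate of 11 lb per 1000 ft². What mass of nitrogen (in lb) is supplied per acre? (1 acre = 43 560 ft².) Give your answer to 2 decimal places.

nitrogen per 1000 ft² = 11 × 14% = 1.54 lb.
Convert to per acre: 1.54 × 43.56 = 67.0824 lb.

67.08 lb N per acre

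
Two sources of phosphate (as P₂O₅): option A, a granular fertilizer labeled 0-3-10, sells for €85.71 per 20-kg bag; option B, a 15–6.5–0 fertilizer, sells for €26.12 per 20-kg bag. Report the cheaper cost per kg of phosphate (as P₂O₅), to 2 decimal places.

€20.09 per kg P₂O₅ (option B)

option A: P₂O₅ per bag = 20 × 3% = 0.6 kg; cost = 85.71 / 0.6 = €142.8500/kg P₂O₅.
option B: P₂O₅ per bag = 20 × 6.5% = 1.3 kg; cost = 26.12 / 1.3 = €20.0923/kg P₂O₅.
option B is cheaper.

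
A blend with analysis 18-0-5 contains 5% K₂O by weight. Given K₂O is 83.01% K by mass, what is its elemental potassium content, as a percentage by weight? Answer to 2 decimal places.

%K = 5 × 0.8301 = 4.1505%.

4.15% K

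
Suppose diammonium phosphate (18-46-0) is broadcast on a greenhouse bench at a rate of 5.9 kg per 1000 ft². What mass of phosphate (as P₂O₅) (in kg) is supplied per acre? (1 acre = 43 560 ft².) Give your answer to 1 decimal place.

118.2 kg P₂O₅ per acre

P₂O₅ per 1000 ft² = 5.9 × 46% = 2.714 kg.
Convert to per acre: 2.714 × 43.56 = 118.222 kg.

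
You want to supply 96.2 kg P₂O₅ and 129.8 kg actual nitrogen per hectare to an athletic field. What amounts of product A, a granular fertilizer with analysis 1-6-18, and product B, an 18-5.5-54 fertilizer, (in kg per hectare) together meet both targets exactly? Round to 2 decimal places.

Per-hectare balance (a = product A, b = product B):
P₂O₅: 0.06·a + 0.055·b = 96.2
N: 0.01·a + 0.18·b = 129.8
Eliminate b: (row1) − 0.055/0.18·(row2) → 0.0569444·a = 56.5389, so a = 992.878.
Then b = (129.8 − 0.01·992.878) / 0.18 = 665.951.

992.88 kg product A, 665.95 kg product B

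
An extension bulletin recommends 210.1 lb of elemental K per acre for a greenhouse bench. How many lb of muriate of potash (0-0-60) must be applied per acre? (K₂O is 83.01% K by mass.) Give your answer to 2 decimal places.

As K₂O: 210.1 / 0.8301 = 253.102 lb per acre.
Product per acre = 253.102 / 60% = 421.837 lb.

421.84 lb of product per acre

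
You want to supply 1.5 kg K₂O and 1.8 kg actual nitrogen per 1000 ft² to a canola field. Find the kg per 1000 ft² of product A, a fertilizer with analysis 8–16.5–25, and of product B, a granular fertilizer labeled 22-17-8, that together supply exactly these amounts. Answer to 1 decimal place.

With a, b = kg per 1000 ft² of product A and product B:
K₂O: 0.25·a + 0.08·b = 1.5
N: 0.08·a + 0.22·b = 1.8
Eliminate a: (row1) − 0.25/0.08·(row2) → -0.6075·b = -4.125, so b = 6.79012.
Back-substitute: a = (1.5 − 0.08·6.79012) / 0.25 = 3.82716.

3.8 kg product A, 6.8 kg product B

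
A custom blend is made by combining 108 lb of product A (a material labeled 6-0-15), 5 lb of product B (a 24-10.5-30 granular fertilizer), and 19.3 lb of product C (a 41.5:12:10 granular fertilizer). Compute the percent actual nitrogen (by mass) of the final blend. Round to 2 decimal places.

11.86% N

Total mass = 108 + 5 + 19.3 = 132.3 lb.
N mass = 6%×108 + 24%×5 + 41.5%×19.3 = 15.6895 lb.
% N = 15.6895 / 132.3 = 11.859%.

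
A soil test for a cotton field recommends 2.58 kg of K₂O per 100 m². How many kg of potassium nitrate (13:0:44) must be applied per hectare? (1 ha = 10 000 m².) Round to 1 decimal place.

Product per 100 m² = 2.58 / 44% = 5.86364 kg.
Convert to per hectare: 5.86364 × 100 = 586.364 kg.

586.4 kg of product per hectare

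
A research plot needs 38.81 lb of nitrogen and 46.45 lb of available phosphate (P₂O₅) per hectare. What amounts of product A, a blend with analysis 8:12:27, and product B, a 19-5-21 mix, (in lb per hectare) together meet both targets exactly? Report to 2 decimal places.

Per-hectare balance (a = product A, b = product B):
N: 0.08·a + 0.19·b = 38.81
P₂O₅: 0.12·a + 0.05·b = 46.45
Eliminate b: (row1) − 0.19/0.05·(row2) → -0.376·a = -137.7, so a = 366.223.
Then b = (46.45 − 0.12·366.223) / 0.05 = 50.0638.

366.22 lb product A, 50.06 lb product B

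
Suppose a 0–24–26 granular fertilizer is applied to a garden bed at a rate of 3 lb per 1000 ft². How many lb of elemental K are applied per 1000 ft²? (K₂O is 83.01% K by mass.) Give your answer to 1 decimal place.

0.6 lb K per thousand sq ft

K₂O per 1000 ft² = 3 × 26% = 0.78 lb.
Elemental K = 0.78 × 0.8301 = 0.647478 lb per 1000 ft².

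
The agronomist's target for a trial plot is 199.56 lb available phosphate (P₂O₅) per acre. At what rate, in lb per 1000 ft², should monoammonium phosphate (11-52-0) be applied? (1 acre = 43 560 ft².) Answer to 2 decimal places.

Product per acre = 199.56 / 52% = 383.769 lb.
Convert to per 1000 ft²: 383.769 × 0.0229568 = 8.81013 lb.

8.81 lb of product per thousand sq ft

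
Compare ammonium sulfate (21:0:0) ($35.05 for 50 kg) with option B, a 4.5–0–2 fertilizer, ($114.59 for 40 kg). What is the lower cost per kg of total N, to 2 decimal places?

$3.34 per kg N (ammonium sulfate)

ammonium sulfate: N per bag = 50 × 21% = 10.5 kg; cost = 35.05 / 10.5 = $3.3381/kg N.
option B: N per bag = 40 × 4.5% = 1.8 kg; cost = 114.59 / 1.8 = $63.6611/kg N.
ammonium sulfate is cheaper.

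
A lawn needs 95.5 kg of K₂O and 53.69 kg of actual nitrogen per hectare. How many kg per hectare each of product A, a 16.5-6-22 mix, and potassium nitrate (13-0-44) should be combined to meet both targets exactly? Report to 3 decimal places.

254.741 kg product A, 89.675 kg potassium nitrate

Let a = kg of product A, b = kg of potassium nitrate (per hectare).
K₂O: 0.22·a + 0.44·b = 95.5
N: 0.165·a + 0.13·b = 53.69
From row1: a = (95.5 − 0.44·b) / 0.22.
Into row2: 0.165·(95.5 − 0.44·b)/0.22 + 0.13·b = 53.69 → b = 89.675, a = 254.7409.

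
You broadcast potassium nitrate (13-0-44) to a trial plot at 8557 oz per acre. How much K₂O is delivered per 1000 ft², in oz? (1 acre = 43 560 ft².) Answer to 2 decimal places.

K₂O per acre = 8557 × 44% = 3765.08 oz.
Convert to per 1000 ft²: 3765.08 × 0.0229568 = 86.4343 oz.

86.43 oz K₂O per thousand sq ft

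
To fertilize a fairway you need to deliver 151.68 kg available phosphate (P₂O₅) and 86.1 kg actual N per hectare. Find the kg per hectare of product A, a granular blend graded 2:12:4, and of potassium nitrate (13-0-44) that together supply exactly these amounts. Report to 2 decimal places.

1264.00 kg product A, 467.85 kg potassium nitrate

Let a = kg of product A, b = kg of potassium nitrate (per hectare).
P₂O₅: 0.12·a + 0·b = 151.68
N: 0.02·a + 0.13·b = 86.1
From row1: a = (151.68 − 0·b) / 0.12.
Into row2: 0.02·(151.68 − 0·b)/0.12 + 0.13·b = 86.1 → b = 467.846, a = 1264.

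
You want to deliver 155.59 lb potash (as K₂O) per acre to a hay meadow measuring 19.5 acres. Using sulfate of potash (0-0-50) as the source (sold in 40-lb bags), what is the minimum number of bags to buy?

152 bags

Product per acre = 155.59 / 50% = 311.18 lb.
Total product = 311.18 × 19.5 = 6068.01 lb.
Bags = ⌈6068.01 / 40⌉ = 152.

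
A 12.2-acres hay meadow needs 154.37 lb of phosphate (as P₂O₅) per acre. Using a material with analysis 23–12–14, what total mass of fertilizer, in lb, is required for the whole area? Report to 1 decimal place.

Product per acre = 154.37 / 12% = 1286.42 lb.
Total product = 1286.42 × 12.2 = 15694.28 lb.

15694.3 lb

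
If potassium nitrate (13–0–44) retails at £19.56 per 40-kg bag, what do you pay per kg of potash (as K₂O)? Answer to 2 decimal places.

£1.11 per kg K₂O

K₂O in bag = 40 × 44% = 17.6 kg.
Cost per kg K₂O = £19.56 / 17.6 = £1.1114.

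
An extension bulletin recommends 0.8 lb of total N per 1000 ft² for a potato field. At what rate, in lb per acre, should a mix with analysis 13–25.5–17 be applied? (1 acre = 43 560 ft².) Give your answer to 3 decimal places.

Product per 1000 ft² = 0.8 / 13% = 6.15385 lb.
Convert to per acre: 6.15385 × 43.56 = 268.0615 lb.

268.062 lb of product per acre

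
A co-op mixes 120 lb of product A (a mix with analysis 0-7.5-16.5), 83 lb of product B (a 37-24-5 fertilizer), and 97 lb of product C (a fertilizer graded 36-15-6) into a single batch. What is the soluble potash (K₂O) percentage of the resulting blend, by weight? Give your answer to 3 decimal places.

Total mass = 120 + 83 + 97 = 300 lb.
K₂O mass = 16.5%×120 + 5%×83 + 6%×97 = 29.77 lb.
% K₂O = 29.77 / 300 = 9.92333%.

9.923% K₂O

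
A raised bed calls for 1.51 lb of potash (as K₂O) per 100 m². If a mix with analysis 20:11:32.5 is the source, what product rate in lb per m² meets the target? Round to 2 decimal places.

Product per 100 m² = 1.51 / 32.5% = 4.64615 lb.
Convert to per m²: 4.64615 × 0.01 = 0.0464615 lb.

0.05 lb of product per sq m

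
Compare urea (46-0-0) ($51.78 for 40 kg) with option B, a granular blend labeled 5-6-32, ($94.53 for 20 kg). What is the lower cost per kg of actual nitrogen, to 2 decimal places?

$2.81 per kg N (urea)

urea: N per bag = 40 × 46% = 18.4 kg; cost = 51.78 / 18.4 = $2.8141/kg N.
option B: N per bag = 20 × 5% = 1 kg; cost = 94.53 / 1 = $94.5300/kg N.
urea is cheaper.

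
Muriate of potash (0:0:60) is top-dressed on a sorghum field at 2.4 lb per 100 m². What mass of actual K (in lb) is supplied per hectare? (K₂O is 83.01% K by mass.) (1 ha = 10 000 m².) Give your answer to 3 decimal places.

K₂O per 100 m² = 2.4 × 60% = 1.44 lb.
Elemental K = 1.44 × 0.8301 = 1.19534 lb per 100 m².
Convert to per hectare: 1.19534 × 100 = 119.5344 lb.

119.534 lb K per hectare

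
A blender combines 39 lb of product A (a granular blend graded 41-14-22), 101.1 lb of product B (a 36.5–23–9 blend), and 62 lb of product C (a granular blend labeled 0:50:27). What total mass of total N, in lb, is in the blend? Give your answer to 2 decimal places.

52.89 lb N

N mass = 41%×39 + 36.5%×101.1 + 0%×62 = 52.8915 lb.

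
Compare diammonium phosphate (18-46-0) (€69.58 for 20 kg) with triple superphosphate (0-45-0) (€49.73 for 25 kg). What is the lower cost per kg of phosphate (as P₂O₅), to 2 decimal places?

diammonium phosphate: P₂O₅ per bag = 20 × 46% = 9.2 kg; cost = 69.58 / 9.2 = €7.5630/kg P₂O₅.
triple superphosphate: P₂O₅ per bag = 25 × 45% = 11.25 kg; cost = 49.73 / 11.25 = €4.4204/kg P₂O₅.
triple superphosphate is cheaper.

€4.42 per kg P₂O₅ (triple superphosphate)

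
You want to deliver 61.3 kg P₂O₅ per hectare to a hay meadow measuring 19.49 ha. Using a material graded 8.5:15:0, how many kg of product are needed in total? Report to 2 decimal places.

Product per hectare = 61.3 / 15% = 408.667 kg.
Total product = 408.667 × 19.49 = 7964.913 kg.

7964.91 kg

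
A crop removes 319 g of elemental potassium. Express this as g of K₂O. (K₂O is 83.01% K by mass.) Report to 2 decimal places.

K₂O = 319 / 0.8301 = 384.291 g.

384.29 g K₂O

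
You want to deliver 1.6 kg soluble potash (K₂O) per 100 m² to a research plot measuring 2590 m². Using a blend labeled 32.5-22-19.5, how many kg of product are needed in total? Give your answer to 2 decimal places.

212.51 kg

Product per 100 m² = 1.6 / 19.5% = 8.20513 kg.
Total product = 8.20513 × 2590 / 100 = 212.513 kg.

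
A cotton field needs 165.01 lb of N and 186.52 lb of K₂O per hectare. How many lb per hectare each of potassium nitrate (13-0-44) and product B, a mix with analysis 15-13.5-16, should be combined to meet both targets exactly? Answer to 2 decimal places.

Let a = lb of potassium nitrate, b = lb of product B (per hectare).
N: 0.13·a + 0.15·b = 165.01
K₂O: 0.44·a + 0.16·b = 186.52
Eliminate b: (row1) − 0.15/0.16·(row2) → -0.2825·a = -9.8525, so a = 34.8761.
Then b = (186.52 − 0.44·34.8761) / 0.16 = 1069.841.

34.88 lb potassium nitrate, 1069.84 lb product B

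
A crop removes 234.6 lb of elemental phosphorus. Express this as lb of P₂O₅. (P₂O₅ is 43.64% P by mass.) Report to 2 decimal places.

P₂O₅ = 234.6 / 0.4364 = 537.5802 lb.

537.58 lb P₂O₅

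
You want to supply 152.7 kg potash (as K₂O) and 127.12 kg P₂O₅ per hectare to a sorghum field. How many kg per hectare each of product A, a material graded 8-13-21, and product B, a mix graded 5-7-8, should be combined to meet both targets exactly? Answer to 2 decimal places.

120.79 kg product A, 1591.67 kg product B

With a, b = kg per hectare of product A and product B:
K₂O: 0.21·a + 0.08·b = 152.7
P₂O₅: 0.13·a + 0.07·b = 127.12
Eliminate a: (row1) − 0.21/0.13·(row2) → -0.0330769·b = -52.6477, so b = 1591.674.
Back-substitute: a = (152.7 − 0.08·1591.674) / 0.21 = 120.791.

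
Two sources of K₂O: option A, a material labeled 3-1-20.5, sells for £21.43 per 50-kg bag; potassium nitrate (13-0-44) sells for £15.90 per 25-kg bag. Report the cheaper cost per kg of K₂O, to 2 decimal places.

£1.45 per kg K₂O (potassium nitrate)

option A: K₂O per bag = 50 × 20.5% = 10.25 kg; cost = 21.43 / 10.25 = £2.0907/kg K₂O.
potassium nitrate: K₂O per bag = 25 × 44% = 11 kg; cost = 15.90 / 11 = £1.4455/kg K₂O.
potassium nitrate is cheaper.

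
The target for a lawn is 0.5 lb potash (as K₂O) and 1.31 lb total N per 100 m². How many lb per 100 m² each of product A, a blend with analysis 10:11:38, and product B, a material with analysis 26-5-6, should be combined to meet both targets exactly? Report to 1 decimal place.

0.6 lb product A, 4.8 lb product B

With a, b = lb per 100 m² of product A and product B:
K₂O: 0.38·a + 0.06·b = 0.5
N: 0.1·a + 0.26·b = 1.31
Eliminate b: (row1) − 0.06/0.26·(row2) → 0.356923·a = 0.197692, so a = 0.553879.
Then b = (1.31 − 0.1·0.553879) / 0.26 = 4.82543.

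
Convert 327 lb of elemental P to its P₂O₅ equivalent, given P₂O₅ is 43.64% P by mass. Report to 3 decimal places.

P₂O₅ = 327 / 0.4364 = 749.3126 lb.

749.313 lb P₂O₅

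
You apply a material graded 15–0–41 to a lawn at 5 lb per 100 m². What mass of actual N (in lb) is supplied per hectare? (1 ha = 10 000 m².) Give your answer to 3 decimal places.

nitrogen per 100 m² = 5 × 15% = 0.75 lb.
Convert to per hectare: 0.75 × 100 = 75 lb.

75.000 lb N per hectare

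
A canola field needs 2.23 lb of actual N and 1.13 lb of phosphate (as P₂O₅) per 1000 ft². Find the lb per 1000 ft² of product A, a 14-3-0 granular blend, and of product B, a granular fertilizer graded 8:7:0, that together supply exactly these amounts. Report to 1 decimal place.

Let a = lb of product A, b = lb of product B (per 1000 ft²).
N: 0.14·a + 0.08·b = 2.23
P₂O₅: 0.03·a + 0.07·b = 1.13
Solving simultaneously: a = 8.87838, b = 12.3378.

8.9 lb product A, 12.3 lb product B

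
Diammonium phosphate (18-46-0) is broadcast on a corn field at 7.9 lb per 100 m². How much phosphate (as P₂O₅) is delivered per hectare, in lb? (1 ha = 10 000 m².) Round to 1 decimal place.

363.4 lb P₂O₅ per hectare

P₂O₅ per 100 m² = 7.9 × 46% = 3.634 lb.
Convert to per hectare: 3.634 × 100 = 363.4 lb.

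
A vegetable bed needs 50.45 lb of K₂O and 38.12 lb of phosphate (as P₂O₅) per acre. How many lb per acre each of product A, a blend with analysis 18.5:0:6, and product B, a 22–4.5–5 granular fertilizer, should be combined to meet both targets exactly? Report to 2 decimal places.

Let a = lb of product A, b = lb of product B (per acre).
K₂O: 0.06·a + 0.05·b = 50.45
P₂O₅: 0·a + 0.045·b = 38.12
Solving simultaneously: a = 134.907, b = 847.111.

134.91 lb product A, 847.11 lb product B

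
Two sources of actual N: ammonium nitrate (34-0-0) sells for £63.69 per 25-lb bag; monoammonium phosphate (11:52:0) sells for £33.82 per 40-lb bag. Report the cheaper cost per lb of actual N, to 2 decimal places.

ammonium nitrate: N per bag = 25 × 34% = 8.5 lb; cost = 63.69 / 8.5 = £7.4929/lb N.
monoammonium phosphate: N per bag = 40 × 11% = 4.4 lb; cost = 33.82 / 4.4 = £7.6864/lb N.
ammonium nitrate is cheaper.

£7.49 per lb N (ammonium nitrate)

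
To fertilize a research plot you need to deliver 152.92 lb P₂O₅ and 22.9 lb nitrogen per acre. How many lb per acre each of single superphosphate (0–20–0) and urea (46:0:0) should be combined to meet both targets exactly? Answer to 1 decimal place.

With a, b = lb per acre of single superphosphate and urea:
P₂O₅: 0.2·a + 0·b = 152.92
N: 0·a + 0.46·b = 22.9
Solving simultaneously: a = 764.6, b = 49.7826.

764.6 lb single superphosphate, 49.8 lb urea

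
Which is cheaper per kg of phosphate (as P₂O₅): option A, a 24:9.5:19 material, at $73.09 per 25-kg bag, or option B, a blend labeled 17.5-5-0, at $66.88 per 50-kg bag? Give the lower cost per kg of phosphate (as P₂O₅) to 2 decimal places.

$26.75 per kg P₂O₅ (option B)

option A: P₂O₅ per bag = 25 × 9.5% = 2.375 kg; cost = 73.09 / 2.375 = $30.7747/kg P₂O₅.
option B: P₂O₅ per bag = 50 × 5% = 2.5 kg; cost = 66.88 / 2.5 = $26.7520/kg P₂O₅.
option B is cheaper.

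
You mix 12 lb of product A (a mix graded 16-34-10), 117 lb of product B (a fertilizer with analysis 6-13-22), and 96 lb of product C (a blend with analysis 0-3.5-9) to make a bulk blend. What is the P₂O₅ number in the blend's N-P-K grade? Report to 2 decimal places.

10.07% P₂O₅

Total mass = 12 + 117 + 96 = 225 lb.
P₂O₅ mass = 34%×12 + 13%×117 + 3.5%×96 = 22.65 lb.
% P₂O₅ = 22.65 / 225 = 10.0667%.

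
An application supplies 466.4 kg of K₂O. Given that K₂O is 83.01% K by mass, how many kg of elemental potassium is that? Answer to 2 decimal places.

387.16 kg K

K = 466.4 × 0.8301 = 387.159 kg.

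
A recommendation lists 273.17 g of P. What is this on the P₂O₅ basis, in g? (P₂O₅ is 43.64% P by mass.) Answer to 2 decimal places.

P₂O₅ = 273.17 / 0.4364 = 625.962 g.

625.96 g P₂O₅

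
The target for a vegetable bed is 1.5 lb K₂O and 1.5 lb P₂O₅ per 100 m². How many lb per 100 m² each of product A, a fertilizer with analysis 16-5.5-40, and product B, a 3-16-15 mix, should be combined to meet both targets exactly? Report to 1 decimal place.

With a, b = lb per 100 m² of product A and product B:
K₂O: 0.4·a + 0.15·b = 1.5
P₂O₅: 0.055·a + 0.16·b = 1.5
Eliminate b: (row1) − 0.15/0.16·(row2) → 0.348438·a = 0.09375, so a = 0.269058.
Then b = (1.5 − 0.055·0.269058) / 0.16 = 9.28251.

0.3 lb product A, 9.3 lb product B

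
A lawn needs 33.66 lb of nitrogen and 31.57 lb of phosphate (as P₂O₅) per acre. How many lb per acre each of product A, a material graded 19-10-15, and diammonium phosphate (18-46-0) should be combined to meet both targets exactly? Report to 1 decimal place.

Let a = lb of product A, b = lb of diammonium phosphate (per acre).
N: 0.19·a + 0.18·b = 33.66
P₂O₅: 0.1·a + 0.46·b = 31.57
From row1: a = (33.66 − 0.18·b) / 0.19.
Into row2: 0.1·(33.66 − 0.18·b)/0.19 + 0.46·b = 31.57 → b = 37.9294, a = 141.225.

141.2 lb product A, 37.9 lb diammonium phosphate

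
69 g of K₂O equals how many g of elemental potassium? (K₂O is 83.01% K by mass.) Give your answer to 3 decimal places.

57.277 g K

K = 69 × 0.8301 = 57.2769 g.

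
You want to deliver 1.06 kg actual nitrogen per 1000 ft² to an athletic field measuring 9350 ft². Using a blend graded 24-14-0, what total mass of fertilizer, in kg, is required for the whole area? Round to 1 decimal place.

Product per 1000 ft² = 1.06 / 24% = 4.41667 kg.
Total product = 4.41667 × 9350 / 1000 = 41.2958 kg.

41.3 kg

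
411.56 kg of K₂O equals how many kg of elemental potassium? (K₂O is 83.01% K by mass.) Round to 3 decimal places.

K = 411.56 × 0.8301 = 341.63596 kg.

341.636 kg K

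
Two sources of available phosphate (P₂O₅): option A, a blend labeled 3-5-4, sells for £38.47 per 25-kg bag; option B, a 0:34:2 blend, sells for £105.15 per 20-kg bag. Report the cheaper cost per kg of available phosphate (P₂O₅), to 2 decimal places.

option A: P₂O₅ per bag = 25 × 5% = 1.25 kg; cost = 38.47 / 1.25 = £30.7760/kg P₂O₅.
option B: P₂O₅ per bag = 20 × 34% = 6.8 kg; cost = 105.15 / 6.8 = £15.4632/kg P₂O₅.
option B is cheaper.

£15.46 per kg P₂O₅ (option B)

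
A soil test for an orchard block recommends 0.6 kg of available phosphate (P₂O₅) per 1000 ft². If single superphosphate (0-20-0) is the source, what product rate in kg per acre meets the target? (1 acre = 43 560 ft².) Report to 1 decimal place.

130.7 kg of product per acre

Product per 1000 ft² = 0.6 / 20% = 3 kg.
Convert to per acre: 3 × 43.56 = 130.68 kg.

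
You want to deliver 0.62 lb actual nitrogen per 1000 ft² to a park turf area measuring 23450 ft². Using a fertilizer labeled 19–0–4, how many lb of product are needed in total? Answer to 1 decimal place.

76.5 lb

Product per 1000 ft² = 0.62 / 19% = 3.26316 lb.
Total product = 3.26316 × 23450 / 1000 = 76.5211 lb.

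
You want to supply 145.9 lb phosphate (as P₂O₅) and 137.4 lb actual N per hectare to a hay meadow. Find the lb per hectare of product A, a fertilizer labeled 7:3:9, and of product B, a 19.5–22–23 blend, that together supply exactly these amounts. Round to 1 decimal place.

186.1 lb product A, 637.8 lb product B

With a, b = lb per hectare of product A and product B:
P₂O₅: 0.03·a + 0.22·b = 145.9
N: 0.07·a + 0.195·b = 137.4
Eliminate a: (row1) − 0.03/0.07·(row2) → 0.136429·b = 87.0143, so b = 637.801.
Back-substitute: a = (145.9 − 0.22·637.801) / 0.03 = 186.126.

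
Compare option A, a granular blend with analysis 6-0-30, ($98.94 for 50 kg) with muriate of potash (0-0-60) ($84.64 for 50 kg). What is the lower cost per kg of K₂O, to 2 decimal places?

$2.82 per kg K₂O (muriate of potash)

option A: K₂O per bag = 50 × 30% = 15 kg; cost = 98.94 / 15 = $6.5960/kg K₂O.
muriate of potash: K₂O per bag = 50 × 60% = 30 kg; cost = 84.64 / 30 = $2.8213/kg K₂O.
muriate of potash is cheaper.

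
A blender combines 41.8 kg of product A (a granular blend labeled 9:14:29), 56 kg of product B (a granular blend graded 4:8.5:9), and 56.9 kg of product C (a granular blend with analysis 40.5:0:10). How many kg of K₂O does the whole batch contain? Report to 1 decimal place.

22.9 kg K₂O

K₂O mass = 29%×41.8 + 9%×56 + 10%×56.9 = 22.852 kg.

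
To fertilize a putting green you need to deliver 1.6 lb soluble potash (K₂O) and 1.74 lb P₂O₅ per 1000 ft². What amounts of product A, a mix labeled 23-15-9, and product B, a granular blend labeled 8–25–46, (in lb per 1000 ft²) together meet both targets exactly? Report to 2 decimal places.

8.61 lb product A, 1.79 lb product B

With a, b = lb per 1000 ft² of product A and product B:
K₂O: 0.09·a + 0.46·b = 1.6
P₂O₅: 0.15·a + 0.25·b = 1.74
From row1: a = (1.6 − 0.46·b) / 0.09.
Into row2: 0.15·(1.6 − 0.46·b)/0.09 + 0.25·b = 1.74 → b = 1.79355, a = 8.61075.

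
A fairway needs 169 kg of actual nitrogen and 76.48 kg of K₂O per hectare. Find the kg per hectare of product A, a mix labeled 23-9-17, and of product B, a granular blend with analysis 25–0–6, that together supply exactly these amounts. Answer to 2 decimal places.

Let a = kg of product A, b = kg of product B (per hectare).
N: 0.23·a + 0.25·b = 169
K₂O: 0.17·a + 0.06·b = 76.48
Solving simultaneously: a = 312.892, b = 388.139.

312.89 kg product A, 388.14 kg product B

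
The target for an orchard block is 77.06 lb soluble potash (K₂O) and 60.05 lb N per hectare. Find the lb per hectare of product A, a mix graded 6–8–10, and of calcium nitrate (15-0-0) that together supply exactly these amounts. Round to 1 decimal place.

Let a = lb of product A, b = lb of calcium nitrate (per hectare).
K₂O: 0.1·a + 0·b = 77.06
N: 0.06·a + 0.15·b = 60.05
From row1: a = (77.06 − 0·b) / 0.1.
Into row2: 0.06·(77.06 − 0·b)/0.1 + 0.15·b = 60.05 → b = 92.0933, a = 770.6.

770.6 lb product A, 92.1 lb calcium nitrate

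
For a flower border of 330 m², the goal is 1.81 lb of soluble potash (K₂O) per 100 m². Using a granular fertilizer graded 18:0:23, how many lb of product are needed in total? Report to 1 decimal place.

26.0 lb

Product per 100 m² = 1.81 / 23% = 7.86957 lb.
Total product = 7.86957 × 330 / 100 = 25.9696 lb.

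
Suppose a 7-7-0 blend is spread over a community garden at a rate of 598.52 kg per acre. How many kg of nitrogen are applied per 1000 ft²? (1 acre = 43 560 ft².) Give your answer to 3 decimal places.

0.962 kg N per thousand sq ft

nitrogen per acre = 598.52 × 7% = 41.8964 kg.
Convert to per 1000 ft²: 41.8964 × 0.0229568 = 0.961809 kg.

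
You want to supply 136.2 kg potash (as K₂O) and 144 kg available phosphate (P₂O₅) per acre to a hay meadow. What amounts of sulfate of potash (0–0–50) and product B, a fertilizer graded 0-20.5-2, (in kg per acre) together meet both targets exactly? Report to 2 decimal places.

With a, b = kg per acre of sulfate of potash and product B:
K₂O: 0.5·a + 0.02·b = 136.2
P₂O₅: 0·a + 0.205·b = 144
Solving simultaneously: a = 244.302, b = 702.439.

244.30 kg sulfate of potash, 702.44 kg product B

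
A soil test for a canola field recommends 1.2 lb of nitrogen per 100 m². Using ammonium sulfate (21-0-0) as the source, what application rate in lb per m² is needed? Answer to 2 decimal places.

Product per 100 m² = 1.2 / 21% = 5.71429 lb.
Convert to per m²: 5.71429 × 0.01 = 0.0571429 lb.

0.06 lb of product per sq m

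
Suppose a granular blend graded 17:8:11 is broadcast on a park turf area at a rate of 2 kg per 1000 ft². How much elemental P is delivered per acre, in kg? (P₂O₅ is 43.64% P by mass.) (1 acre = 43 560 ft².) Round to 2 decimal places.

P₂O₅ per 1000 ft² = 2 × 8% = 0.16 kg.
Elemental P = 0.16 × 0.4364 = 0.069824 kg per 1000 ft².
Convert to per acre: 0.069824 × 43.56 = 3.04153 kg.

3.04 kg P per acre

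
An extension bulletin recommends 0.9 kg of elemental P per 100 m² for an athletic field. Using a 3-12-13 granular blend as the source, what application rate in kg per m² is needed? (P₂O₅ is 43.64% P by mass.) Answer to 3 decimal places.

0.172 kg of product per sq m

As P₂O₅: 0.9 / 0.4364 = 2.06233 kg per 100 m².
Product per 100 m² = 2.06233 / 12% = 17.1861 kg.
Convert to per m²: 17.1861 × 0.01 = 0.171861 kg.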